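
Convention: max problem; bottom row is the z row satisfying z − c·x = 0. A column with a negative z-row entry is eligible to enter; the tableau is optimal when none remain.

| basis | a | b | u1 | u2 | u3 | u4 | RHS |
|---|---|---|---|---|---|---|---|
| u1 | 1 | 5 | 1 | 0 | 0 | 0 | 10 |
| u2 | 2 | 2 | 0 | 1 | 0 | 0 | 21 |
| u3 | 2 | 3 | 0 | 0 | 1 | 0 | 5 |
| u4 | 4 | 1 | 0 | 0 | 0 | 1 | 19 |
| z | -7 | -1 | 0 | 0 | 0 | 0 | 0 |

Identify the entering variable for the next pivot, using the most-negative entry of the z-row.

a

Negative z-row entries: a: -7, b: -1.
The most negative is -7 in column a, so a enters.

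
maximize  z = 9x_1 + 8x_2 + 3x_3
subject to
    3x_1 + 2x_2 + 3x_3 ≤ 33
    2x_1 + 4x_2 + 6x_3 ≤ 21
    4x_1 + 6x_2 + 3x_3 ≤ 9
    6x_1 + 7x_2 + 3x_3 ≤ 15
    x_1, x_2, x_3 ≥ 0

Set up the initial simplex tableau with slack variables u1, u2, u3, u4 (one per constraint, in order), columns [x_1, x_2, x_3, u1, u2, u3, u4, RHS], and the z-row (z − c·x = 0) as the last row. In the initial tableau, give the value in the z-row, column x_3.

-3

The z-row carries the negated objective coefficients: the x_3 entry is -3.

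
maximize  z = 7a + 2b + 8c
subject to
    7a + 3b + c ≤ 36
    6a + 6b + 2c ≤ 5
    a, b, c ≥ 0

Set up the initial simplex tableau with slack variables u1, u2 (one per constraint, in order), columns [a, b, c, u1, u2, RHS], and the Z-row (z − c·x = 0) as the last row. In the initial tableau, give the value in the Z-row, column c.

-8

The Z-row carries the negated objective coefficients: the c entry is -8.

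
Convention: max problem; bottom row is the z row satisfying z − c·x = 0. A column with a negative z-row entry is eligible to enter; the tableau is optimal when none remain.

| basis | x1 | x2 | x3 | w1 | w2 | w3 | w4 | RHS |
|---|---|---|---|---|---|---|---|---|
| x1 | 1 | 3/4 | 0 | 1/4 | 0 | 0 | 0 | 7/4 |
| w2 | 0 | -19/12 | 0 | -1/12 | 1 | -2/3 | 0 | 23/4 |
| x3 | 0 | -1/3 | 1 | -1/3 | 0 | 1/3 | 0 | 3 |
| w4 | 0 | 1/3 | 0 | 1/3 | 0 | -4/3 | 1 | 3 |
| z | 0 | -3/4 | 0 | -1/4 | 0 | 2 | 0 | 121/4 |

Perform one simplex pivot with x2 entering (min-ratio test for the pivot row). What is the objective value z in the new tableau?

Ratio test on column x2 — row 1: (7/4)/(3/4) = 7/3; row 2: entry -19/12 ≤ 0; row 3: entry -1/3 ≤ 0; row 4: 3/(1/3) = 9. Minimum is 7/3 at row 1 (x1 leaves); pivot element 3/4.
Pivot on row 1; the z-row RHS becomes 121/4 − (-3/4)·(7/3) = 32.

32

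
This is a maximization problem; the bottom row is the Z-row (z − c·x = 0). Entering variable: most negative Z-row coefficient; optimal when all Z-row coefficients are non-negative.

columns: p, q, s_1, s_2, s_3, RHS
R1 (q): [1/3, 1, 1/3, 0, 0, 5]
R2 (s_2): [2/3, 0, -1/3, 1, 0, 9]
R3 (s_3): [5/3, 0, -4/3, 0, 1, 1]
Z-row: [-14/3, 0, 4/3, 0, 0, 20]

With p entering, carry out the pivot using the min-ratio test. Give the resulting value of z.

Ratio test on column p — row 1: 5/(1/3) = 15; row 2: 9/(2/3) = 27/2; row 3: 1/(5/3) = 3/5. Minimum is 3/5 at row 3 (s_3 leaves); pivot element 5/3.
Pivot on row 3; the Z-row RHS becomes 20 − (-14/3)·(3/5) = 114/5.

114/5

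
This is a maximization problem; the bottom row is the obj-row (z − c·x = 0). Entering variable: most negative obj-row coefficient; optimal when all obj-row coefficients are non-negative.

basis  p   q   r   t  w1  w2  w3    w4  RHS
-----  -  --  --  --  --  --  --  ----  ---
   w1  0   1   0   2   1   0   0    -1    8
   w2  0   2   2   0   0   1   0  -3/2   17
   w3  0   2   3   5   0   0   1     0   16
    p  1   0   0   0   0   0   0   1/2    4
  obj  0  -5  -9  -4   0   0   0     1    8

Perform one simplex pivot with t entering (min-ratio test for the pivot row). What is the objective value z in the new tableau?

104/5

Ratio test on column t — row 1: 8/2 = 4; row 2: entry 0 ≤ 0; row 3: 16/5 = 16/5; row 4: entry 0 ≤ 0. Minimum is 16/5 at row 3 (w3 leaves); pivot element 5.
Pivot on row 3; the obj-row RHS becomes 8 − (-4)·(16/5) = 104/5.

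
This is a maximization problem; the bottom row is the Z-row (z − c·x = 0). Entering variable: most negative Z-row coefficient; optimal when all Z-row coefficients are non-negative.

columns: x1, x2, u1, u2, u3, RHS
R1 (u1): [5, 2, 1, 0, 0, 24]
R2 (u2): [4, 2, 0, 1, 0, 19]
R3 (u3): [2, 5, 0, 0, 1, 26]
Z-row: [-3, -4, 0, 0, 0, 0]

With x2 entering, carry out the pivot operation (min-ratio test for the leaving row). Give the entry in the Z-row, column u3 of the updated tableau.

4/5

Ratio test on column x2 — row 1: 24/2 = 12; row 2: 19/2 = 19/2; row 3: 26/5 = 26/5. Minimum is 26/5 at row 3 (u3 leaves); pivot element 5.
Divide row 3 by 5; eliminate column x2 from the other rows.
Z-row update in column u3: 0 − (-4)·(1/5) = 4/5.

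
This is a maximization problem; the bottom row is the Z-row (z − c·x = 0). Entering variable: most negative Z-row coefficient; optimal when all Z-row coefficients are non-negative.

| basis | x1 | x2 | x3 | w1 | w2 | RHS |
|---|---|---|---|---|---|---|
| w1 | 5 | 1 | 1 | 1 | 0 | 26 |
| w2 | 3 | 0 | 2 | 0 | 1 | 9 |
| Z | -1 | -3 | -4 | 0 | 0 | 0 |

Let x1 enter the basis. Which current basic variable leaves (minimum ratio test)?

Column x1 entries and ratios — w1: 26/5 = 26/5; w2: 9/3 = 3.
Smallest ratio is 3 in the row of w2, so w2 leaves.

w2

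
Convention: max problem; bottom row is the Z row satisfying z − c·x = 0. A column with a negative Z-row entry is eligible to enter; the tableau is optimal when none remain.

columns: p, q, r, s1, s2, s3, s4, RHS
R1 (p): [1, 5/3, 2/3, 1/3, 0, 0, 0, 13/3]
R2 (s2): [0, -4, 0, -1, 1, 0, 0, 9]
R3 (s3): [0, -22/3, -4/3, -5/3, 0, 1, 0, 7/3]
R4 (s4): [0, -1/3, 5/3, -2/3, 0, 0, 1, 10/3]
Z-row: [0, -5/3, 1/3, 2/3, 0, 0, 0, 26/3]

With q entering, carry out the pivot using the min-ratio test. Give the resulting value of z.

13

Ratio test on column q — row 1: (13/3)/(5/3) = 13/5; row 2: entry -4 ≤ 0; row 3: entry -22/3 ≤ 0; row 4: entry -1/3 ≤ 0. Minimum is 13/5 at row 1 (p leaves); pivot element 5/3.
Pivot on row 1; the Z-row RHS becomes 26/3 − (-5/3)·(13/5) = 13.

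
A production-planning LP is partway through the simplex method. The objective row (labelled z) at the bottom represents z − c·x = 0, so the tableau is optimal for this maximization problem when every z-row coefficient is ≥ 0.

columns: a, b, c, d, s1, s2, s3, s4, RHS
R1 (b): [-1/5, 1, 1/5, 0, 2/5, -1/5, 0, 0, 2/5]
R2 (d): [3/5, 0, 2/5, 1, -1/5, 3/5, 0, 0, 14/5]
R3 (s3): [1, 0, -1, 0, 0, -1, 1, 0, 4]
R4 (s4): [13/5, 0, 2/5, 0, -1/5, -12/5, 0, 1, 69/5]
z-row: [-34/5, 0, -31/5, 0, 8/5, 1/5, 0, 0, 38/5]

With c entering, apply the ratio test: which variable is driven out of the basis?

Column c entries and ratios — b: (2/5)/(1/5) = 2; d: (14/5)/(2/5) = 7; s3: -1 ≤ 0, skip; s4: (69/5)/(2/5) = 69/2.
Smallest ratio is 2 in the row of b, so b leaves.

b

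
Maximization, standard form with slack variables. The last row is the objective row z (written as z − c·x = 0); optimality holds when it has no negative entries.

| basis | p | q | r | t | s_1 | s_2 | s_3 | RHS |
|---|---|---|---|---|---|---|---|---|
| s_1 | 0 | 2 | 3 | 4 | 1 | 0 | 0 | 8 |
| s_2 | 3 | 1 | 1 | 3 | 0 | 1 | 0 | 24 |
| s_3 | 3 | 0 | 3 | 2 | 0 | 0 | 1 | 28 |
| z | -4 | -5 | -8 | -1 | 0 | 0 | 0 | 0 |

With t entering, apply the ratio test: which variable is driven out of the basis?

s_1

Column t entries and ratios — s_1: 8/4 = 2; s_2: 24/3 = 8; s_3: 28/2 = 14.
Smallest ratio is 2 in the row of s_1, so s_1 leaves.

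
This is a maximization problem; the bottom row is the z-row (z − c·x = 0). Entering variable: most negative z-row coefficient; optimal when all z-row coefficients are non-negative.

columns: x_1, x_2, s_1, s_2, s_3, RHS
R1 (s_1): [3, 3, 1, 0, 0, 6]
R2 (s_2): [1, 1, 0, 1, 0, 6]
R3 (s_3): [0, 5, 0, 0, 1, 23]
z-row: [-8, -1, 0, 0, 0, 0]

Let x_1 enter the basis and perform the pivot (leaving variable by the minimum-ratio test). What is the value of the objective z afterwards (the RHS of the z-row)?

Ratio test on column x_1 — row 1: 6/3 = 2; row 2: 6/1 = 6; row 3: entry 0 ≤ 0. Minimum is 2 at row 1 (s_1 leaves); pivot element 3.
Pivot on row 1; the z-row RHS becomes 0 − (-8)·2 = 16.

16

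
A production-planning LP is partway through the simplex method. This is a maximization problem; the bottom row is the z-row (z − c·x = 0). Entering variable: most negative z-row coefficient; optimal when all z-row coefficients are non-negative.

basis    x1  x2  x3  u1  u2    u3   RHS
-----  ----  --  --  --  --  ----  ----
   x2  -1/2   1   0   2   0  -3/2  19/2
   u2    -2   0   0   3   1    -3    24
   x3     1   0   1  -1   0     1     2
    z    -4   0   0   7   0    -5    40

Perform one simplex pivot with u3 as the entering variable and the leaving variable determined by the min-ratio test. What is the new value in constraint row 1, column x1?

1

Ratio test on column u3 — row 1: entry -3/2 ≤ 0; row 2: entry -3 ≤ 0; row 3: 2/1 = 2. Minimum is 2 at row 3 (x3 leaves); pivot element 1.
Divide row 3 by 1; eliminate column u3 from the other rows.
Row 1 update in column x1: -1/2 − (-3/2)·1 = 1.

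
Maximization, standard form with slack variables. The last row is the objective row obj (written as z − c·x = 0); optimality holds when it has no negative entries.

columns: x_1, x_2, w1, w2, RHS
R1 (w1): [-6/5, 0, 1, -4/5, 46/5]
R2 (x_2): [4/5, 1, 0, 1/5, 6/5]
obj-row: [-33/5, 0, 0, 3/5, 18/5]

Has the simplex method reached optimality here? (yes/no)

no

The obj-row has a negative entry -33/5 in column x_1, so it is not optimal.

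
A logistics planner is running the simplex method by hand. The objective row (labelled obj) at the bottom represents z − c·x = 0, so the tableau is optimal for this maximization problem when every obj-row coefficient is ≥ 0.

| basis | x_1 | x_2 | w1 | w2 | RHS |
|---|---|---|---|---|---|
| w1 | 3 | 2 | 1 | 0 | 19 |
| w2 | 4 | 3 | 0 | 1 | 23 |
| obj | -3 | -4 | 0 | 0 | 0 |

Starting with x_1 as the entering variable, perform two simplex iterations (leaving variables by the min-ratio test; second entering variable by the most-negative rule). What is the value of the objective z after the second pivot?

Ratio test on column x_1 — row 1: 19/3 = 19/3; row 2: 23/4 = 23/4. Minimum is 23/4 at row 2 (w2 leaves); pivot element 4.
Pivot on row 2; the obj-row RHS becomes 0 − (-3)·(23/4) = 69/4.
Next entering variable (most negative obj-row entry -7/4): x_2.
Ratio test on column x_2 — row 1: entry -1/4 ≤ 0; row 2: (23/4)/(3/4) = 23/3. Minimum is 23/3 at row 2 (x_1 leaves); pivot element 3/4.
After the second pivot the obj-row RHS is 69/4 − (-7/4)·(23/3) = 92/3.

92/3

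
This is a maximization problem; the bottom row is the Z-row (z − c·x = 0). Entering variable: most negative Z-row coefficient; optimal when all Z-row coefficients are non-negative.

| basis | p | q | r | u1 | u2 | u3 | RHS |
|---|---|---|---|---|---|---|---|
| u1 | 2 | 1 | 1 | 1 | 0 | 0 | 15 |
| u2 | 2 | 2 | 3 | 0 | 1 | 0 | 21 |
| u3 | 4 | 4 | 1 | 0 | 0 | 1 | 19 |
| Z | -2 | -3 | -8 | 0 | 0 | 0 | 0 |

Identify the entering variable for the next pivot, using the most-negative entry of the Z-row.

r

Negative Z-row entries: p: -2, q: -3, r: -8.
The most negative is -8 in column r, so r enters.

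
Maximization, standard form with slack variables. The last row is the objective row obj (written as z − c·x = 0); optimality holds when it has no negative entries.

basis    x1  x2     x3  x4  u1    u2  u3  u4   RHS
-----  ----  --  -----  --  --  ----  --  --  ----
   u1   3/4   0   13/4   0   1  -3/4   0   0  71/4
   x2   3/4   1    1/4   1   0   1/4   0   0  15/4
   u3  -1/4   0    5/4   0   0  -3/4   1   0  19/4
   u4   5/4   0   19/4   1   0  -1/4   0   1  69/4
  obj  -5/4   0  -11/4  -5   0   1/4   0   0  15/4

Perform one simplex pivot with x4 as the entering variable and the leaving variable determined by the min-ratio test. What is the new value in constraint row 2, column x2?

1

Ratio test on column x4 — row 1: entry 0 ≤ 0; row 2: (15/4)/1 = 15/4; row 3: entry 0 ≤ 0; row 4: (69/4)/1 = 69/4. Minimum is 15/4 at row 2 (x2 leaves); pivot element 1.
Divide row 2 by 1; eliminate column x4 from the other rows.
In the new row 2, the x2 entry is the old entry divided by the pivot: 1/1 = 1.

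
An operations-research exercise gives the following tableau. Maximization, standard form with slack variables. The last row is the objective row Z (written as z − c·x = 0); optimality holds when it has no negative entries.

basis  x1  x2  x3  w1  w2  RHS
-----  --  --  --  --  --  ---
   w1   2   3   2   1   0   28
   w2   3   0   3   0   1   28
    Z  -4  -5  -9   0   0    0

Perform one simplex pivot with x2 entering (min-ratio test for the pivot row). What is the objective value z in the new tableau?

140/3

Ratio test on column x2 — row 1: 28/3 = 28/3; row 2: entry 0 ≤ 0. Minimum is 28/3 at row 1 (w1 leaves); pivot element 3.
Pivot on row 1; the Z-row RHS becomes 0 − (-5)·(28/3) = 140/3.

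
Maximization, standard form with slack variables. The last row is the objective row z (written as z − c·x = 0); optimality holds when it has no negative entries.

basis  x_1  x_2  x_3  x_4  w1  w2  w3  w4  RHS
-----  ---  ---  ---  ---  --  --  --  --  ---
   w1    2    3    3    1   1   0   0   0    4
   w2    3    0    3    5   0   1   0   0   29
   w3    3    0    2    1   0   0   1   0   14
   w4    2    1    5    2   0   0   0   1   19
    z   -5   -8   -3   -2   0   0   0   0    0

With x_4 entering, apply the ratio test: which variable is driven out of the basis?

Column x_4 entries and ratios — w1: 4/1 = 4; w2: 29/5 = 29/5; w3: 14/1 = 14; w4: 19/2 = 19/2.
Smallest ratio is 4 in the row of w1, so w1 leaves.

w1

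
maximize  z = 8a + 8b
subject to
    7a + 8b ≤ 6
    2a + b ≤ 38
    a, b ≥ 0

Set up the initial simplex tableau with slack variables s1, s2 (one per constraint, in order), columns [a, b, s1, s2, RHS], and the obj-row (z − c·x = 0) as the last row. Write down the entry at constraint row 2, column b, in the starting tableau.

Constraint 2 has coefficient 1 on b.

1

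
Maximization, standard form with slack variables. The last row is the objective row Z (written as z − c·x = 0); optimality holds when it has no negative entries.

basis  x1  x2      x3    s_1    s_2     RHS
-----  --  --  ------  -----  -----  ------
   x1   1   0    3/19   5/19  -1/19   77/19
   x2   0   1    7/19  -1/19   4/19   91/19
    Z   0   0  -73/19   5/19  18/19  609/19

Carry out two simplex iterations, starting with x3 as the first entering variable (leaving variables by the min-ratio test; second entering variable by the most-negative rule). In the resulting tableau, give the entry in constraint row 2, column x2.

Ratio test on column x3 — row 1: (77/19)/(3/19) = 77/3; row 2: (91/19)/(7/19) = 13. Minimum is 13 at row 2 (x2 leaves); pivot element 7/19.
Divide row 2 by 7/19; eliminate column x3 from the other rows.
Second iteration: most negative Z-row entry is -2/7 in column s_1, so s_1 enters.
Ratio test on column s_1 — row 1: 2/(2/7) = 7; row 2: entry -1/7 ≤ 0. Minimum is 7 at row 1 (x1 leaves); pivot element 2/7.
Divide row 1 by 2/7; eliminate column s_1 from the other rows.
After both pivots, the entry at constraint row 2, column x2 is 5/2.

5/2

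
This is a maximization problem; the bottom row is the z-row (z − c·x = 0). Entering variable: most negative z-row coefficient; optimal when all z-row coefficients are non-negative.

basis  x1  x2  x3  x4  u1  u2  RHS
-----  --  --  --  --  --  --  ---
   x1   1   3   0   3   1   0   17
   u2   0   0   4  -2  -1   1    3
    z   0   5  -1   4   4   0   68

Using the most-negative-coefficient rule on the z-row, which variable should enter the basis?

Negative z-row entries: x3: -1.
The most negative is -1 in column x3, so x3 enters.

x3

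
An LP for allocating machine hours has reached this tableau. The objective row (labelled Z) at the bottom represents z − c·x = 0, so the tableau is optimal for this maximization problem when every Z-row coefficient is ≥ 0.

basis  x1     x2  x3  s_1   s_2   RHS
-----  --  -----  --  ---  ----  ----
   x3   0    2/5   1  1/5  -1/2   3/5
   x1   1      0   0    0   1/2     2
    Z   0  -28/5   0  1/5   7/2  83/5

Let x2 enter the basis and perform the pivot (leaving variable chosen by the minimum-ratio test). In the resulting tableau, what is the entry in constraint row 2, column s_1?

Ratio test on column x2 — row 1: (3/5)/(2/5) = 3/2; row 2: entry 0 ≤ 0. Minimum is 3/2 at row 1 (x3 leaves); pivot element 2/5.
Divide row 1 by 2/5; eliminate column x2 from the other rows.
Row 2 update in column s_1: 0 − 0·(1/2) = 0.

0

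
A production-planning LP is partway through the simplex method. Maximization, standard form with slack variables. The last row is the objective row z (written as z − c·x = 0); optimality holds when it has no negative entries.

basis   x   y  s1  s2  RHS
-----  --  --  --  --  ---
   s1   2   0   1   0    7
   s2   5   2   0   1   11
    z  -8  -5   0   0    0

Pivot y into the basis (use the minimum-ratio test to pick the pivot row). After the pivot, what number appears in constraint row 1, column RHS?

7

Ratio test on column y — row 1: entry 0 ≤ 0; row 2: 11/2 = 11/2. Minimum is 11/2 at row 2 (s2 leaves); pivot element 2.
Divide row 2 by 2; eliminate column y from the other rows.
Row 1 update in column RHS: 7 − 0·(11/2) = 7.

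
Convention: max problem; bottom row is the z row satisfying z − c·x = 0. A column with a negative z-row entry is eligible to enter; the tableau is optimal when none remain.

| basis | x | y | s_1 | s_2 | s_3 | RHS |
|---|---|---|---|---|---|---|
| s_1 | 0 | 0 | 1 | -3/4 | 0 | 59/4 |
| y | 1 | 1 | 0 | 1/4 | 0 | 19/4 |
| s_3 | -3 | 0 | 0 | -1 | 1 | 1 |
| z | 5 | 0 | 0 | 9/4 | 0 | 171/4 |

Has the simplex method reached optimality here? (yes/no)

yes

Every z-row coefficient is ≥ 0, so the tableau is optimal.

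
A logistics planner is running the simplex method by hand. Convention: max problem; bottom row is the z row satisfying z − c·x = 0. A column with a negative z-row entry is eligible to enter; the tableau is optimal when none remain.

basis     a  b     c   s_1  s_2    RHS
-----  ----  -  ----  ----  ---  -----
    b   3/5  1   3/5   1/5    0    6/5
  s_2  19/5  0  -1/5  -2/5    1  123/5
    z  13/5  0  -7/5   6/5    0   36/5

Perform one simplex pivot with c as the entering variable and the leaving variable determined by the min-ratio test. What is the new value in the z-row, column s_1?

5/3

Ratio test on column c — row 1: (6/5)/(3/5) = 2; row 2: entry -1/5 ≤ 0. Minimum is 2 at row 1 (b leaves); pivot element 3/5.
Divide row 1 by 3/5; eliminate column c from the other rows.
z-row update in column s_1: 6/5 − (-7/5)·(1/3) = 5/3.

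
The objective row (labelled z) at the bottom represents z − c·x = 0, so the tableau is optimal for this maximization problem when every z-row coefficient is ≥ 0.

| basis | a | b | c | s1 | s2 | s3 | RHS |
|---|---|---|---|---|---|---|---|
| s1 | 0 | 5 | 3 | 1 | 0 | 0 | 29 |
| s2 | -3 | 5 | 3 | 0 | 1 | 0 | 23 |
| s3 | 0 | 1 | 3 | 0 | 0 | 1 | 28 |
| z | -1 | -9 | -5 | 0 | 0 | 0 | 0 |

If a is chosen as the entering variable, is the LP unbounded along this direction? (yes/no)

Every constraint-row entry in column a is ≤ 0, so increasing a is unbounded.

yes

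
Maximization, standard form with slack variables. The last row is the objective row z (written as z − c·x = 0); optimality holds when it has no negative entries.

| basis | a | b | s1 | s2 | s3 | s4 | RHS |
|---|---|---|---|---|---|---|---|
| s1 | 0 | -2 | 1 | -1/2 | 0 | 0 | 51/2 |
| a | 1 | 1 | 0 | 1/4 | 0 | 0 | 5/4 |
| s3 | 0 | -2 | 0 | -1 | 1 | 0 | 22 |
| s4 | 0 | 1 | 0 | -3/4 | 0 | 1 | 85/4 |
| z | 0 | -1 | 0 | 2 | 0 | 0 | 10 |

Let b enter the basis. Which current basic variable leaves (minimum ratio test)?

Column b entries and ratios — s1: -2 ≤ 0, skip; a: (5/4)/1 = 5/4; s3: -2 ≤ 0, skip; s4: (85/4)/1 = 85/4.
Smallest ratio is 5/4 in the row of a, so a leaves.

a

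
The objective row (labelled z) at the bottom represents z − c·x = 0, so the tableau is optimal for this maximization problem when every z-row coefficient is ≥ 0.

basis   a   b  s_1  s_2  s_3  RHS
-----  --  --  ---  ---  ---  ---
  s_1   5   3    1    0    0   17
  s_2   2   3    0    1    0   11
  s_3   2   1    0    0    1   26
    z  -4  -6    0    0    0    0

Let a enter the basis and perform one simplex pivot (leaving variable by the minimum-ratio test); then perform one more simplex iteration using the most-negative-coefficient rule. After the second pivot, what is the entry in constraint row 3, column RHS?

59/3

Ratio test on column a — row 1: 17/5 = 17/5; row 2: 11/2 = 11/2; row 3: 26/2 = 13. Minimum is 17/5 at row 1 (s_1 leaves); pivot element 5.
Divide row 1 by 5; eliminate column a from the other rows.
Second iteration: most negative z-row entry is -18/5 in column b, so b enters.
Ratio test on column b — row 1: (17/5)/(3/5) = 17/3; row 2: (21/5)/(9/5) = 7/3; row 3: entry -1/5 ≤ 0. Minimum is 7/3 at row 2 (s_2 leaves); pivot element 9/5.
Divide row 2 by 9/5; eliminate column b from the other rows.
After both pivots, the entry at constraint row 3, column RHS is 59/3.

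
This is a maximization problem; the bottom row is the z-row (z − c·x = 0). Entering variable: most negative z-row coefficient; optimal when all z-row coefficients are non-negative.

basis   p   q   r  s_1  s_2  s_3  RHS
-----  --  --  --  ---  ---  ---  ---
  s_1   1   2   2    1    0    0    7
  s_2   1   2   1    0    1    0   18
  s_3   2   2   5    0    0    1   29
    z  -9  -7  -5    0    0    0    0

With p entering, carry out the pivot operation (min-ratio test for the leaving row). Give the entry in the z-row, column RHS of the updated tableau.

Ratio test on column p — row 1: 7/1 = 7; row 2: 18/1 = 18; row 3: 29/2 = 29/2. Minimum is 7 at row 1 (s_1 leaves); pivot element 1.
Divide row 1 by 1; eliminate column p from the other rows.
z-row update in column RHS: 0 − (-9)·7 = 63.

63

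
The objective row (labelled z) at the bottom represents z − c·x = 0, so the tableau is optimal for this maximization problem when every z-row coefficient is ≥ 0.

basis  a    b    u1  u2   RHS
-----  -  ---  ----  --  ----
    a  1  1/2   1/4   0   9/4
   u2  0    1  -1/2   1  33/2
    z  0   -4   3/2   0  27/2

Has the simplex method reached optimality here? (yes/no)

no

The z-row has a negative entry -4 in column b, so it is not optimal.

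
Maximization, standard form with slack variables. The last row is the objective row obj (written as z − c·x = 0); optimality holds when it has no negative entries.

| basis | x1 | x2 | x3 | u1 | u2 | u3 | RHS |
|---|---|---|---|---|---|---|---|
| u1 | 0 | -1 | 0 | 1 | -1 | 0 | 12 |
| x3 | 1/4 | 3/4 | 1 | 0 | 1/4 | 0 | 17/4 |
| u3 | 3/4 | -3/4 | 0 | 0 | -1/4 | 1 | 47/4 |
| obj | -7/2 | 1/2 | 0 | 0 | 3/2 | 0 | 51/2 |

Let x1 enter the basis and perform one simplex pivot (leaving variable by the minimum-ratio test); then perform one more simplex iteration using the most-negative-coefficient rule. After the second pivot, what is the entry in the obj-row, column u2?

4/3

Ratio test on column x1 — row 1: entry 0 ≤ 0; row 2: (17/4)/(1/4) = 17; row 3: (47/4)/(3/4) = 47/3. Minimum is 47/3 at row 3 (u3 leaves); pivot element 3/4.
Divide row 3 by 3/4; eliminate column x1 from the other rows.
Second iteration: most negative obj-row entry is -3 in column x2, so x2 enters.
Ratio test on column x2 — row 1: entry -1 ≤ 0; row 2: (1/3)/1 = 1/3; row 3: entry -1 ≤ 0. Minimum is 1/3 at row 2 (x3 leaves); pivot element 1.
Divide row 2 by 1; eliminate column x2 from the other rows.
After both pivots, the entry at the obj-row, column u2 is 4/3.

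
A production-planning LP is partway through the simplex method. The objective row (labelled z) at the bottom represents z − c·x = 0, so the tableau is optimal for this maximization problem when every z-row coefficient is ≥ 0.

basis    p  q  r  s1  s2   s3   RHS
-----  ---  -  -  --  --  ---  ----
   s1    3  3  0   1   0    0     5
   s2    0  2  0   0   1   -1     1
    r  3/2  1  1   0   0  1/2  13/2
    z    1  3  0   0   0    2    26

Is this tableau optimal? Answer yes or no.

Every z-row coefficient is ≥ 0, so the tableau is optimal.

yes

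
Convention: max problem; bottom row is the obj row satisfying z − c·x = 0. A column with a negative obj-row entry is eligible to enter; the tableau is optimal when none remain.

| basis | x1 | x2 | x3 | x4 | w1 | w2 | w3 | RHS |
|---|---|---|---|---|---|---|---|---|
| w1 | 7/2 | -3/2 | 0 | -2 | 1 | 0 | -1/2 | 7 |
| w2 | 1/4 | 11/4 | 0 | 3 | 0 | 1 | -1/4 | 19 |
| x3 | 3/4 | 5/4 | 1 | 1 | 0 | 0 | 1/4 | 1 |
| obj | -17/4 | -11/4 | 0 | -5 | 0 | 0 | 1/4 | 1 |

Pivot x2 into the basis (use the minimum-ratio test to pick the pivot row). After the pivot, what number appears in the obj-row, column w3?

Ratio test on column x2 — row 1: entry -3/2 ≤ 0; row 2: 19/(11/4) = 76/11; row 3: 1/(5/4) = 4/5. Minimum is 4/5 at row 3 (x3 leaves); pivot element 5/4.
Divide row 3 by 5/4; eliminate column x2 from the other rows.
obj-row update in column w3: 1/4 − (-11/4)·(1/5) = 4/5.

4/5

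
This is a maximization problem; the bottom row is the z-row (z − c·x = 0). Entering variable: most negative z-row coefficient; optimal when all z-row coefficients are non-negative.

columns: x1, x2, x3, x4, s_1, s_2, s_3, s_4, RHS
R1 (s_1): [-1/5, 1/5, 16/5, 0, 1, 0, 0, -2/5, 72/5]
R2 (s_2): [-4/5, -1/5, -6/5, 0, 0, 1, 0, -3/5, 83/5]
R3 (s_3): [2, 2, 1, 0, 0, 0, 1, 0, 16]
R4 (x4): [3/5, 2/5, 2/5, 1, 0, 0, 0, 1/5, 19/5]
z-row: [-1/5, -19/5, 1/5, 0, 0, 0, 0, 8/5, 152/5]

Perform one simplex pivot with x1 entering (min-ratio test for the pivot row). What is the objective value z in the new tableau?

Ratio test on column x1 — row 1: entry -1/5 ≤ 0; row 2: entry -4/5 ≤ 0; row 3: 16/2 = 8; row 4: (19/5)/(3/5) = 19/3. Minimum is 19/3 at row 4 (x4 leaves); pivot element 3/5.
Pivot on row 4; the z-row RHS becomes 152/5 − (-1/5)·(19/3) = 95/3.

95/3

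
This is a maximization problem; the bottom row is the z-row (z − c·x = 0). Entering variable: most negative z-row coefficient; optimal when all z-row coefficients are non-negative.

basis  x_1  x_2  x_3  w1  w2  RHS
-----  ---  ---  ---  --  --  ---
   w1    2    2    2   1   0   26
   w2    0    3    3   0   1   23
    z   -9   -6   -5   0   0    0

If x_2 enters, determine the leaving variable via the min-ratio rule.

Column x_2 entries and ratios — w1: 26/2 = 13; w2: 23/3 = 23/3.
Smallest ratio is 23/3 in the row of w2, so w2 leaves.

w2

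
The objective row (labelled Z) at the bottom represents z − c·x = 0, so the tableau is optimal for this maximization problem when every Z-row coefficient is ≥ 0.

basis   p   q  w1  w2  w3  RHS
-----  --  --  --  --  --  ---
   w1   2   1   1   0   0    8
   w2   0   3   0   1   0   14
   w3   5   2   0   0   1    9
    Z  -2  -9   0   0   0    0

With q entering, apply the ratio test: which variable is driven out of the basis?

Column q entries and ratios — w1: 8/1 = 8; w2: 14/3 = 14/3; w3: 9/2 = 9/2.
Smallest ratio is 9/2 in the row of w3, so w3 leaves.

w3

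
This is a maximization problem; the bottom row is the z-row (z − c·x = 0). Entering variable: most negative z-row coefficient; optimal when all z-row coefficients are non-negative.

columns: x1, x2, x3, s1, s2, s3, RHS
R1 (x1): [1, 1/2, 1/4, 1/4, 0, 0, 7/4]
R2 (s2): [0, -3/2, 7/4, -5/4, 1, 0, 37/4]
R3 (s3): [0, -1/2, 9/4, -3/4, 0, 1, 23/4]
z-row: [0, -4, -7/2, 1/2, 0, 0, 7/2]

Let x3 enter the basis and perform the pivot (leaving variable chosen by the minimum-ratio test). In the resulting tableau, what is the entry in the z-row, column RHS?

Ratio test on column x3 — row 1: (7/4)/(1/4) = 7; row 2: (37/4)/(7/4) = 37/7; row 3: (23/4)/(9/4) = 23/9. Minimum is 23/9 at row 3 (s3 leaves); pivot element 9/4.
Divide row 3 by 9/4; eliminate column x3 from the other rows.
z-row update in column RHS: 7/2 − (-7/2)·(23/9) = 112/9.

112/9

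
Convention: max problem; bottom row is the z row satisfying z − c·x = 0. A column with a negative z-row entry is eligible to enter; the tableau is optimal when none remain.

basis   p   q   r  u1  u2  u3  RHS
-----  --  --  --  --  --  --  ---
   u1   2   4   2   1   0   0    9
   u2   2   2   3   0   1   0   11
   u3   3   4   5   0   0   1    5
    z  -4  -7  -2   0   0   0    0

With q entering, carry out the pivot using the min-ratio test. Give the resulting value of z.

35/4

Ratio test on column q — row 1: 9/4 = 9/4; row 2: 11/2 = 11/2; row 3: 5/4 = 5/4. Minimum is 5/4 at row 3 (u3 leaves); pivot element 4.
Pivot on row 3; the z-row RHS becomes 0 − (-7)·(5/4) = 35/4.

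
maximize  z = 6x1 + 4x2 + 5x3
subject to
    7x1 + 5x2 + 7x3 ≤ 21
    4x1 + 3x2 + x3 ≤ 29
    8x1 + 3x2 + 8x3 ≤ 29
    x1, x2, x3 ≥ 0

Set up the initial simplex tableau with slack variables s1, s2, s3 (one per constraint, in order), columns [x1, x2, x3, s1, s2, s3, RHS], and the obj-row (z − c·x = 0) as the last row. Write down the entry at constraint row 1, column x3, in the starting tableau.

Constraint 1 has coefficient 7 on x3.

7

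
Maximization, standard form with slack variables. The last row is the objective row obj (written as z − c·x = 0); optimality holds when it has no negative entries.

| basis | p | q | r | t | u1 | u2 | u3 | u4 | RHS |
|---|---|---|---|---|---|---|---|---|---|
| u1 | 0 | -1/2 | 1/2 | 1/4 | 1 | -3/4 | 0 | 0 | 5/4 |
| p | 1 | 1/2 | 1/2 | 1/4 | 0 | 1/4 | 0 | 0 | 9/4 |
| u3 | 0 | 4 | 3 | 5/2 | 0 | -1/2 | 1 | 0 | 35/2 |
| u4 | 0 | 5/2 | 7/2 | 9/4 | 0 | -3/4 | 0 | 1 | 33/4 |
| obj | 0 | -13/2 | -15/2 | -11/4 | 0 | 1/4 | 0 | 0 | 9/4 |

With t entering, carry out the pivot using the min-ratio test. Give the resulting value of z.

Ratio test on column t — row 1: (5/4)/(1/4) = 5; row 2: (9/4)/(1/4) = 9; row 3: (35/2)/(5/2) = 7; row 4: (33/4)/(9/4) = 11/3. Minimum is 11/3 at row 4 (u4 leaves); pivot element 9/4.
Pivot on row 4; the obj-row RHS becomes 9/4 − (-11/4)·(11/3) = 37/3.

37/3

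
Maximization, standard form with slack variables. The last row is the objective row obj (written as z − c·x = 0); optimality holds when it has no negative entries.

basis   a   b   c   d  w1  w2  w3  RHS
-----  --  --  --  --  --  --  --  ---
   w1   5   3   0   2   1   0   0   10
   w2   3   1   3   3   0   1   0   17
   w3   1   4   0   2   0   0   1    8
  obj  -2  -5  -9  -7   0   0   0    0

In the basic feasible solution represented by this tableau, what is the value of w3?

w3 is basic (row 3); its value is the RHS of that row, 8.

8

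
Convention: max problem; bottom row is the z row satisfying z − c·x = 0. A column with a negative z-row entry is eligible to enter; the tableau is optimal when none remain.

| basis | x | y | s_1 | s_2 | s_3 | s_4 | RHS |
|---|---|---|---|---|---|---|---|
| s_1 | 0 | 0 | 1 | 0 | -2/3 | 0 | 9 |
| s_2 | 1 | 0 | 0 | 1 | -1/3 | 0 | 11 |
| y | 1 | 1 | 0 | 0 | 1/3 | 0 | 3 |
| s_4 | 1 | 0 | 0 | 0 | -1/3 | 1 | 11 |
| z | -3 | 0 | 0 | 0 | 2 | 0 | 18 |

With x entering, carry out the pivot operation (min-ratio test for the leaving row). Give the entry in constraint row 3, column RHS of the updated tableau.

3

Ratio test on column x — row 1: entry 0 ≤ 0; row 2: 11/1 = 11; row 3: 3/1 = 3; row 4: 11/1 = 11. Minimum is 3 at row 3 (y leaves); pivot element 1.
Divide row 3 by 1; eliminate column x from the other rows.
In the new row 3, the RHS entry is the old entry divided by the pivot: 3/1 = 3.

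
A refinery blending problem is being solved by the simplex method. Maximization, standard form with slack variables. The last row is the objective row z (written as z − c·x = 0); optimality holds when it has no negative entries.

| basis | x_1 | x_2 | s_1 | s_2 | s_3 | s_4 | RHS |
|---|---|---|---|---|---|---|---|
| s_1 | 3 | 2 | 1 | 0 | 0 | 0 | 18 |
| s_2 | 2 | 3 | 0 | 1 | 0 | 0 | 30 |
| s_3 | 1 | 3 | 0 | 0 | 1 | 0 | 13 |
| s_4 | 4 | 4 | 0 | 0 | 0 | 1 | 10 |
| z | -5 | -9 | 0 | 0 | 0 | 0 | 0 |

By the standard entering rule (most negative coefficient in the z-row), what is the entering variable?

Negative z-row entries: x_1: -5, x_2: -9.
The most negative is -9 in column x_2, so x_2 enters.

x_2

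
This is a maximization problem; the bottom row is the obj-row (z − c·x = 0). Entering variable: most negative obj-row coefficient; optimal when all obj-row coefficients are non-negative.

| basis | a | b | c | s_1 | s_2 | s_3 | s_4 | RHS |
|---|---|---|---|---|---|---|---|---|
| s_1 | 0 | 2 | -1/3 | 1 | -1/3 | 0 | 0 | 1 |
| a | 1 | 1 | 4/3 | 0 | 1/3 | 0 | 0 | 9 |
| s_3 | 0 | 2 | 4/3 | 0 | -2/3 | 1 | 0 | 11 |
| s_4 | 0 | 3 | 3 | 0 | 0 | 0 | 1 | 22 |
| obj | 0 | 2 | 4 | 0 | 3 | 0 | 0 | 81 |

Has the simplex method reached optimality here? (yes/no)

Every obj-row coefficient is ≥ 0, so the tableau is optimal.

yes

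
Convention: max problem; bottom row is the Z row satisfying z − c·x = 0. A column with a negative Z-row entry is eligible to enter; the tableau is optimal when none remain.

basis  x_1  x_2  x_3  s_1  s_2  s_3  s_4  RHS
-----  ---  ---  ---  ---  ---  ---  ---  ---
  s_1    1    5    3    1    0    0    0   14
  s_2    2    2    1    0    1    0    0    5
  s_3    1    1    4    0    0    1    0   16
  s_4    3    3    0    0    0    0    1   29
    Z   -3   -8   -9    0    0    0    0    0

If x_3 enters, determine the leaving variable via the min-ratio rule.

Column x_3 entries and ratios — s_1: 14/3 = 14/3; s_2: 5/1 = 5; s_3: 16/4 = 4; s_4: 0 ≤ 0, skip.
Smallest ratio is 4 in the row of s_3, so s_3 leaves.

s_3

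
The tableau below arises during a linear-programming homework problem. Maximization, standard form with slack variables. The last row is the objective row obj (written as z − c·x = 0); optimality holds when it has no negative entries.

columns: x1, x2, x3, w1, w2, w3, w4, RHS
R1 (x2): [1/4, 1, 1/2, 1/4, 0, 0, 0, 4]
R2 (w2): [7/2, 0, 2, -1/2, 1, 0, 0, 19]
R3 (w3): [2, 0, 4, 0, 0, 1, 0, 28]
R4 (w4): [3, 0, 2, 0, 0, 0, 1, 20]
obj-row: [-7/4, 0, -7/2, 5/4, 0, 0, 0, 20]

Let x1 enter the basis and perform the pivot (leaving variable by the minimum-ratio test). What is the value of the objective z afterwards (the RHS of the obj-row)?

59/2

Ratio test on column x1 — row 1: 4/(1/4) = 16; row 2: 19/(7/2) = 38/7; row 3: 28/2 = 14; row 4: 20/3 = 20/3. Minimum is 38/7 at row 2 (w2 leaves); pivot element 7/2.
Pivot on row 2; the obj-row RHS becomes 20 − (-7/4)·(38/7) = 59/2.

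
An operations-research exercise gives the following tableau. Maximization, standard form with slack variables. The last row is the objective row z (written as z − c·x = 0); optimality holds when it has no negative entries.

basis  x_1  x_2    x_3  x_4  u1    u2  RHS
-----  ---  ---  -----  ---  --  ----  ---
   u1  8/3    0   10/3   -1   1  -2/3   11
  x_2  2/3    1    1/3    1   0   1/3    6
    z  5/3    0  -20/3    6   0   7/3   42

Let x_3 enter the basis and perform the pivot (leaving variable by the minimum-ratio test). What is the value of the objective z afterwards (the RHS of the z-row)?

64

Ratio test on column x_3 — row 1: 11/(10/3) = 33/10; row 2: 6/(1/3) = 18. Minimum is 33/10 at row 1 (u1 leaves); pivot element 10/3.
Pivot on row 1; the z-row RHS becomes 42 − (-20/3)·(33/10) = 64.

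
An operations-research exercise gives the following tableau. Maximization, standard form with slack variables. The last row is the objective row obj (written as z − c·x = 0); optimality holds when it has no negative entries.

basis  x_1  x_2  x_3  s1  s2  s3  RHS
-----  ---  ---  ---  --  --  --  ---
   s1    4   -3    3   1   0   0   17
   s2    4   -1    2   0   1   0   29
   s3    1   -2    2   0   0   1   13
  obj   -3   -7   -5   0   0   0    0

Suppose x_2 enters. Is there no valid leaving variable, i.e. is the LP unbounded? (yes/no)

Every constraint-row entry in column x_2 is ≤ 0, so increasing x_2 is unbounded.

yes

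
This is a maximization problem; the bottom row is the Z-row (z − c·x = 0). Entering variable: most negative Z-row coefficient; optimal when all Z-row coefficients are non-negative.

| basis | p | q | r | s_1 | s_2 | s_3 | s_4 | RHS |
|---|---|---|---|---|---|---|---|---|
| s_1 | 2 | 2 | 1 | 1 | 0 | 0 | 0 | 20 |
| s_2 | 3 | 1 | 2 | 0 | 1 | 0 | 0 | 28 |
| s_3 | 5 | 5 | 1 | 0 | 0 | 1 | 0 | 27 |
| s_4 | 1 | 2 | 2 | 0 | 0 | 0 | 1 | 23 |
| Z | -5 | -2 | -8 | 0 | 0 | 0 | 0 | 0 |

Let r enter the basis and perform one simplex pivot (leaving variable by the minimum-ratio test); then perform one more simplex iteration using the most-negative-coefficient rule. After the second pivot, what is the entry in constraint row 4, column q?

5/4

Ratio test on column r — row 1: 20/1 = 20; row 2: 28/2 = 14; row 3: 27/1 = 27; row 4: 23/2 = 23/2. Minimum is 23/2 at row 4 (s_4 leaves); pivot element 2.
Divide row 4 by 2; eliminate column r from the other rows.
Second iteration: most negative Z-row entry is -1 in column p, so p enters.
Ratio test on column p — row 1: (17/2)/(3/2) = 17/3; row 2: 5/2 = 5/2; row 3: (31/2)/(9/2) = 31/9; row 4: (23/2)/(1/2) = 23. Minimum is 5/2 at row 2 (s_2 leaves); pivot element 2.
Divide row 2 by 2; eliminate column p from the other rows.
After both pivots, the entry at constraint row 4, column q is 5/4.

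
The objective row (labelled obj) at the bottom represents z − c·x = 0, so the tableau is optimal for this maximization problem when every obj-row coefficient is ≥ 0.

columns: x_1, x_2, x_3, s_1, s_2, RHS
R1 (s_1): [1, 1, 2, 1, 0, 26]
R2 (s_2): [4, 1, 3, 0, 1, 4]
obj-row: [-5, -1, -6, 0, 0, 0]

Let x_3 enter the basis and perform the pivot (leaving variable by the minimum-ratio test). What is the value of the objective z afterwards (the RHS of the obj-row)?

8

Ratio test on column x_3 — row 1: 26/2 = 13; row 2: 4/3 = 4/3. Minimum is 4/3 at row 2 (s_2 leaves); pivot element 3.
Pivot on row 2; the obj-row RHS becomes 0 − (-6)·(4/3) = 8.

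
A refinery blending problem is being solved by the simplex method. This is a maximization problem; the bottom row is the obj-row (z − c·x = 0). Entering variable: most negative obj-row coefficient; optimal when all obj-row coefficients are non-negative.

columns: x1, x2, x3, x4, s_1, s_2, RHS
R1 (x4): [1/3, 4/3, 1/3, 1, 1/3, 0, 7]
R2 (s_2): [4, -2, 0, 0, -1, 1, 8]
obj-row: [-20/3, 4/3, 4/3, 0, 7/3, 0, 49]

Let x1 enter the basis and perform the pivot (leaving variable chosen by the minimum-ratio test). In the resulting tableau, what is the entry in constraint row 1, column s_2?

Ratio test on column x1 — row 1: 7/(1/3) = 21; row 2: 8/4 = 2. Minimum is 2 at row 2 (s_2 leaves); pivot element 4.
Divide row 2 by 4; eliminate column x1 from the other rows.
Row 1 update in column s_2: 0 − (1/3)·(1/4) = -1/12.

-1/12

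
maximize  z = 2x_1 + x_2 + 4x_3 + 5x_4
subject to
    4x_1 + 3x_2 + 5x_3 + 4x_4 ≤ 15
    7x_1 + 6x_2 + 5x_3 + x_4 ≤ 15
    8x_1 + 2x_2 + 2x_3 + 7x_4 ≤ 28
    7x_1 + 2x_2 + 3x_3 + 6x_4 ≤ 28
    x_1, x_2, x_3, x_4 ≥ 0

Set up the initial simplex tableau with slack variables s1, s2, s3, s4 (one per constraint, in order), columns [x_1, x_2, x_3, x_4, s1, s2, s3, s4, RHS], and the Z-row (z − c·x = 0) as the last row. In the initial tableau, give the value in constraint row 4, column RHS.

The RHS of constraint 4 is b_4 = 28.

28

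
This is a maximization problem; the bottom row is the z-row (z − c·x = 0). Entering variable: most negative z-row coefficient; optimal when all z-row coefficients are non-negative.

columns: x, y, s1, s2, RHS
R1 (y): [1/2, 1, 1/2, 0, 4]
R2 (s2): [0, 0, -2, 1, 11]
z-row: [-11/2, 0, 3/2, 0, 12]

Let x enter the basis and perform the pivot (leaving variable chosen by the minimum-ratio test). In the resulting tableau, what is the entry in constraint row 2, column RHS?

11

Ratio test on column x — row 1: 4/(1/2) = 8; row 2: entry 0 ≤ 0. Minimum is 8 at row 1 (y leaves); pivot element 1/2.
Divide row 1 by 1/2; eliminate column x from the other rows.
Row 2 update in column RHS: 11 − 0·8 = 11.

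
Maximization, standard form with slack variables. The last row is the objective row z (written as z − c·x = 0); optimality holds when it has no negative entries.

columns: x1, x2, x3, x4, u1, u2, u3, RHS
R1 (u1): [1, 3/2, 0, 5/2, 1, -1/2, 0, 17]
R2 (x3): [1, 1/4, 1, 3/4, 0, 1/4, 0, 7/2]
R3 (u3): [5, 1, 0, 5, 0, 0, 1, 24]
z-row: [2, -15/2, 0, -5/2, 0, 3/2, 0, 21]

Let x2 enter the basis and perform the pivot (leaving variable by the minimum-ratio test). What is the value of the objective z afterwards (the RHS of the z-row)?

106

Ratio test on column x2 — row 1: 17/(3/2) = 34/3; row 2: (7/2)/(1/4) = 14; row 3: 24/1 = 24. Minimum is 34/3 at row 1 (u1 leaves); pivot element 3/2.
Pivot on row 1; the z-row RHS becomes 21 − (-15/2)·(34/3) = 106.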